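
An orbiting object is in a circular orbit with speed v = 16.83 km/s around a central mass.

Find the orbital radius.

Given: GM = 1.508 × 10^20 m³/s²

Convert to SI: v = 16.83 km/s = 16830 m/s.
For a circular orbit, v² = GM / r, so r = GM / v².
r = 1.508e+20 / (16830)² m ≈ 5.324e+11 m = 5.324 × 10^11 m.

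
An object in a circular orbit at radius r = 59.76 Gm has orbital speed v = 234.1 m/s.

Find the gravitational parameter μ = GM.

Convert to SI: r = 59.76 Gm = 5.976e+10 m.
For a circular orbit v² = GM/r, so GM = v² · r.
GM = (234.1)² · 5.976e+10 m³/s² ≈ 3.275e+15 m³/s² = 3.275 × 10^15 m³/s².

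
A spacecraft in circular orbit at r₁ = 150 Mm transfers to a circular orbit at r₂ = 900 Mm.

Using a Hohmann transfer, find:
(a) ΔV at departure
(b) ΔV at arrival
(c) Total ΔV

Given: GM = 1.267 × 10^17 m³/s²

Convert to SI: r₁ = 150 Mm = 1.5e+08 m; r₂ = 900 Mm = 9e+08 m.
Transfer semi-major axis: a_t = (r₁ + r₂)/2 = (1.5e+08 + 9e+08)/2 = 5.25e+08 m.
Circular speeds: v₁ = √(GM/r₁) = 29063.1 m/s, v₂ = √(GM/r₂) = 11865 m/s.
Transfer speeds (vis-viva v² = GM(2/r − 1/a_t)): v₁ᵗ = 38052.6 m/s, v₂ᵗ = 6342.1 m/s.
(a) ΔV₁ = |v₁ᵗ − v₁| ≈ 8989 m/s = 8.989 km/s.
(b) ΔV₂ = |v₂ − v₂ᵗ| ≈ 5523 m/s = 5.523 km/s.
(c) ΔV_total = ΔV₁ + ΔV₂ ≈ 1.451e+04 m/s = 14.51 km/s.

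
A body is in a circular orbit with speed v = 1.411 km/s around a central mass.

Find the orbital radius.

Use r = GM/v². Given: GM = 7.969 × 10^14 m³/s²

Convert to SI: v = 1.411 km/s = 1411 m/s.
For a circular orbit, v² = GM / r, so r = GM / v².
r = 7.969e+14 / (1411)² m ≈ 4.003e+08 m = 400.3 Mm.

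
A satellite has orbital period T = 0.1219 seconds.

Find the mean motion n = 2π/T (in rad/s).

n = 2π / T.
n = 2π / 0.1219 s ≈ 51.54 rad/s.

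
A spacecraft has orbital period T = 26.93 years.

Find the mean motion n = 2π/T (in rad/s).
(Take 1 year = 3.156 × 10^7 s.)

Convert to SI: T = 26.93 years = 8.49911e+08 s.
n = 2π / T.
n = 2π / 8.49911e+08 s ≈ 7.393e-09 rad/s.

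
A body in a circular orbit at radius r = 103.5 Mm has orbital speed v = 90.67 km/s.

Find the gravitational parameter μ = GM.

Convert to SI: r = 103.5 Mm = 1.035e+08 m; v = 90.67 km/s = 90670 m/s.
For a circular orbit v² = GM/r, so GM = v² · r.
GM = (90670)² · 1.035e+08 m³/s² ≈ 8.509e+17 m³/s² = 8.509 × 10^17 m³/s².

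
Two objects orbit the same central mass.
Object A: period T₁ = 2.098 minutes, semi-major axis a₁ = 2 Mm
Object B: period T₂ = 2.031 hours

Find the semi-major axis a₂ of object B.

Convert to SI: T₁ = 2.098 minutes = 125.88 s; a₁ = 2 Mm = 2e+06 m; T₂ = 2.031 hours = 7311.6 s.
Kepler's third law: (T₁/T₂)² = (a₁/a₂)³ ⇒ a₂ = a₁ · (T₂/T₁)^(2/3).
T₂/T₁ = 7311.6 / 125.88 = 58.0839.
a₂ = 2e+06 · (58.0839)^(2/3) m ≈ 3e+07 m = 30 Mm.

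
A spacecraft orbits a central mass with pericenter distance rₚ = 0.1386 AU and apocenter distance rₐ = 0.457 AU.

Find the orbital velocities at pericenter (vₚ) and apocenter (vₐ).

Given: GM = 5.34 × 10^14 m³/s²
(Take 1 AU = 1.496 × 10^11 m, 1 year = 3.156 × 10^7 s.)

Convert to SI: rₚ = 0.1386 AU = 2.07346e+10 m; rₐ = 0.457 AU = 6.83672e+10 m.
Use the vis-viva equation v² = GM(2/r − 1/a) with a = (rₚ + rₐ)/2 = (2.07346e+10 + 6.83672e+10)/2 = 4.45509e+10 m.
vₚ = √(GM · (2/rₚ − 1/a)) = √(5.34e+14 · (2/2.07346e+10 − 1/4.45509e+10)) m/s ≈ 198.8 m/s = 0.04194 AU/year.
vₐ = √(GM · (2/rₐ − 1/a)) = √(5.34e+14 · (2/6.83672e+10 − 1/4.45509e+10)) m/s ≈ 60.29 m/s = 0.01272 AU/year.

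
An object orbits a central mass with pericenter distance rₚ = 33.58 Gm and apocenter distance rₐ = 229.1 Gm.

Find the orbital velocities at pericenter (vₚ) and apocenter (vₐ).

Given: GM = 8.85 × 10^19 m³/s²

Convert to SI: rₚ = 33.58 Gm = 3.358e+10 m; rₐ = 229.1 Gm = 2.291e+11 m.
Use the vis-viva equation v² = GM(2/r − 1/a) with a = (rₚ + rₐ)/2 = (3.358e+10 + 2.291e+11)/2 = 1.3134e+11 m.
vₚ = √(GM · (2/rₚ − 1/a)) = √(8.85e+19 · (2/3.358e+10 − 1/1.3134e+11)) m/s ≈ 6.78e+04 m/s = 67.8 km/s.
vₐ = √(GM · (2/rₐ − 1/a)) = √(8.85e+19 · (2/2.291e+11 − 1/1.3134e+11)) m/s ≈ 9938 m/s = 9.938 km/s.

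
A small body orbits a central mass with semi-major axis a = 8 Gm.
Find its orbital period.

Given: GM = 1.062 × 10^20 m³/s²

Convert to SI: a = 8 Gm = 8e+09 m.
Kepler's third law: T = 2π √(a³ / GM).
Substituting a = 8e+09 m and GM = 1.062e+20 m³/s²:
T = 2π √((8e+09)³ / 1.062e+20) s
T ≈ 4.363e+05 s = 5.049 days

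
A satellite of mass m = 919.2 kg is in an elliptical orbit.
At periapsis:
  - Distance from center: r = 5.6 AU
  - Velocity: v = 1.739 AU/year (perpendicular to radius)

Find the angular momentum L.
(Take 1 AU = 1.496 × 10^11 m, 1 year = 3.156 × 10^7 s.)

Convert to SI: r = 5.6 AU = 8.3776e+11 m; v = 1.739 AU/year = 8243.17 m/s.
Since v is perpendicular to r, L = m · v · r.
L = 919.2 · 8243.17 · 8.3776e+11 kg·m²/s ≈ 6.348e+18 kg·m²/s.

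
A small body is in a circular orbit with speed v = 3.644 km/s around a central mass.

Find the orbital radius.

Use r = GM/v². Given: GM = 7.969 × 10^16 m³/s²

Convert to SI: v = 3.644 km/s = 3644 m/s.
For a circular orbit, v² = GM / r, so r = GM / v².
r = 7.969e+16 / (3644)² m ≈ 6.001e+09 m = 6.001 Gm.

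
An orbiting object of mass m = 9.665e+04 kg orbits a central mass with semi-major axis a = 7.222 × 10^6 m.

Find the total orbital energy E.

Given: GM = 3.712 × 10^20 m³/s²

E = −GMm / (2a).
E = −3.712e+20 · 9.665e+04 / (2 · 7.222e+06) J ≈ -2.484e+18 J = -2.484 EJ.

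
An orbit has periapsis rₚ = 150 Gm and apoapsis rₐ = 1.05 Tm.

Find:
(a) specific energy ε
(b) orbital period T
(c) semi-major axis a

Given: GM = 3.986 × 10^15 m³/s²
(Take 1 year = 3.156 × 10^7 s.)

Convert to SI: rₚ = 150 Gm = 1.5e+11 m; rₐ = 1.05 Tm = 1.05e+12 m.
(a) With a = (rₚ + rₐ)/2 = 6e+11 m, ε = −GM/(2a) = −3.986e+15/(2 · 6e+11) J/kg ≈ -3322 J/kg
(b) With a = (rₚ + rₐ)/2 = 6e+11 m, T = 2π √(a³/GM) = 2π √((6e+11)³/3.986e+15) s ≈ 4.625e+10 s
(c) a = (rₚ + rₐ)/2 = (1.5e+11 + 1.05e+12)/2 ≈ 6e+11 m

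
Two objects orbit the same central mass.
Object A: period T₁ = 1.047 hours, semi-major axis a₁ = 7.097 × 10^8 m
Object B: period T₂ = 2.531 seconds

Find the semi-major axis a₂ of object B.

Convert to SI: T₁ = 1.047 hours = 3769.2 s.
Kepler's third law: (T₁/T₂)² = (a₁/a₂)³ ⇒ a₂ = a₁ · (T₂/T₁)^(2/3).
T₂/T₁ = 2.531 / 3769.2 = 0.000671495.
a₂ = 7.097e+08 · (0.000671495)^(2/3) m ≈ 5.442e+06 m = 5.442 × 10^6 m.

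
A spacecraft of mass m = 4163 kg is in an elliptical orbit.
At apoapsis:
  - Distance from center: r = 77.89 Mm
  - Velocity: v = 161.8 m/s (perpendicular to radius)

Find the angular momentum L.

Convert to SI: r = 77.89 Mm = 7.789e+07 m.
Since v is perpendicular to r, L = m · v · r.
L = 4163 · 161.8 · 7.789e+07 kg·m²/s ≈ 5.246e+13 kg·m²/s.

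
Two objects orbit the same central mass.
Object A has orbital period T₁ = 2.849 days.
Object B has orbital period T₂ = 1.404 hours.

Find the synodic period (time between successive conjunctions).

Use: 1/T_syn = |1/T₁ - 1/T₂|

Convert to SI: T₁ = 2.849 days = 246154 s; T₂ = 1.404 hours = 5054.4 s.
T_syn = |T₁ · T₂ / (T₁ − T₂)|.
T_syn = |246154 · 5054.4 / (246154 − 5054.4)| s ≈ 5160 s = 1.433 hours.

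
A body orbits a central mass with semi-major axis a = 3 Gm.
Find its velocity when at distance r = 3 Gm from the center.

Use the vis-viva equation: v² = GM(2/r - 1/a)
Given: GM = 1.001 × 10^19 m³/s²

Convert to SI: a = 3 Gm = 3e+09 m; r = 3 Gm = 3e+09 m.
Vis-viva: v = √(GM · (2/r − 1/a)).
2/r − 1/a = 2/3e+09 − 1/3e+09 = 3.33333e-10 m⁻¹.
v = √(1.001e+19 · 3.33333e-10) m/s ≈ 5.776e+04 m/s = 57.76 km/s.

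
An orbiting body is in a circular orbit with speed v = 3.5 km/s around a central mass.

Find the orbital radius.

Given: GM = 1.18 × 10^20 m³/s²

Convert to SI: v = 3.5 km/s = 3500 m/s.
For a circular orbit, v² = GM / r, so r = GM / v².
r = 1.18e+20 / (3500)² m ≈ 9.633e+12 m = 9.633 × 10^12 m.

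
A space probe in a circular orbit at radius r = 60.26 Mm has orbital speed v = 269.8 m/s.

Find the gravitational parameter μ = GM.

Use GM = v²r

Convert to SI: r = 60.26 Mm = 6.026e+07 m.
For a circular orbit v² = GM/r, so GM = v² · r.
GM = (269.8)² · 6.026e+07 m³/s² ≈ 4.386e+12 m³/s² = 4.386 × 10^12 m³/s².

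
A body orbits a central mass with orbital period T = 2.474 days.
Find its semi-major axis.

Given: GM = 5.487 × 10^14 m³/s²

Convert to SI: T = 2.474 days = 213754 s.
Invert Kepler's third law: a = (GM · T² / (4π²))^(1/3).
Substituting T = 213754 s and GM = 5.487e+14 m³/s²:
a = (5.487e+14 · (213754)² / (4π²))^(1/3) m
a ≈ 8.595e+07 m = 85.95 Mm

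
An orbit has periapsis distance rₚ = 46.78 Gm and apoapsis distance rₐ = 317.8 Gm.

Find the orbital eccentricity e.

Convert to SI: rₚ = 46.78 Gm = 4.678e+10 m; rₐ = 317.8 Gm = 3.178e+11 m.
e = (rₐ − rₚ) / (rₐ + rₚ).
e = (3.178e+11 − 4.678e+10) / (3.178e+11 + 4.678e+10) = 2.7102e+11 / 3.6458e+11 ≈ 0.7434.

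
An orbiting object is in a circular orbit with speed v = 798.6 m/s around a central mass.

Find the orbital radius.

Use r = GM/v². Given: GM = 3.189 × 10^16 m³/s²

For a circular orbit, v² = GM / r, so r = GM / v².
r = 3.189e+16 / (798.6)² m ≈ 5e+10 m = 50 Gm.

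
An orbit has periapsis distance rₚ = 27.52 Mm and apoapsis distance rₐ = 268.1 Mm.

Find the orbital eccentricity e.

Convert to SI: rₚ = 27.52 Mm = 2.752e+07 m; rₐ = 268.1 Mm = 2.681e+08 m.
e = (rₐ − rₚ) / (rₐ + rₚ).
e = (2.681e+08 − 2.752e+07) / (2.681e+08 + 2.752e+07) = 2.4058e+08 / 2.9562e+08 ≈ 0.8138.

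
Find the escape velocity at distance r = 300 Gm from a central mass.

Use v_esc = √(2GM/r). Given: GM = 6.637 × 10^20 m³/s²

Convert to SI: r = 300 Gm = 3e+11 m.
Escape velocity comes from setting total energy to zero: ½v² − GM/r = 0 ⇒ v_esc = √(2GM / r).
v_esc = √(2 · 6.637e+20 / 3e+11) m/s ≈ 6.652e+04 m/s = 66.52 km/s.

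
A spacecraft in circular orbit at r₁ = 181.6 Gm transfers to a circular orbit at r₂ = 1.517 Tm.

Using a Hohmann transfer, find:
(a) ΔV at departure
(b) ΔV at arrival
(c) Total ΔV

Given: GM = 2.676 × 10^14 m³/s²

Convert to SI: r₁ = 181.6 Gm = 1.816e+11 m; r₂ = 1.517 Tm = 1.517e+12 m.
Transfer semi-major axis: a_t = (r₁ + r₂)/2 = (1.816e+11 + 1.517e+12)/2 = 8.493e+11 m.
Circular speeds: v₁ = √(GM/r₁) = 38.3871 m/s, v₂ = √(GM/r₂) = 13.2816 m/s.
Transfer speeds (vis-viva v² = GM(2/r − 1/a_t)): v₁ᵗ = 51.3035 m/s, v₂ᵗ = 6.14154 m/s.
(a) ΔV₁ = |v₁ᵗ − v₁| ≈ 12.92 m/s = 12.92 m/s.
(b) ΔV₂ = |v₂ − v₂ᵗ| ≈ 7.14 m/s = 7.14 m/s.
(c) ΔV_total = ΔV₁ + ΔV₂ ≈ 20.06 m/s = 20.06 m/s.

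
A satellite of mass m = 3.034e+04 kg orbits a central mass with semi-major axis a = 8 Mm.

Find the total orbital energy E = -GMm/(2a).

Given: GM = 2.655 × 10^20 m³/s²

Convert to SI: a = 8 Mm = 8e+06 m.
E = −GMm / (2a).
E = −2.655e+20 · 3.034e+04 / (2 · 8e+06) J ≈ -5.035e+17 J = -503.5 PJ.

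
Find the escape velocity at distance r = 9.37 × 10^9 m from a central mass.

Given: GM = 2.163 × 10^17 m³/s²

Escape velocity comes from setting total energy to zero: ½v² − GM/r = 0 ⇒ v_esc = √(2GM / r).
v_esc = √(2 · 2.163e+17 / 9.37e+09) m/s ≈ 6795 m/s = 6.795 km/s.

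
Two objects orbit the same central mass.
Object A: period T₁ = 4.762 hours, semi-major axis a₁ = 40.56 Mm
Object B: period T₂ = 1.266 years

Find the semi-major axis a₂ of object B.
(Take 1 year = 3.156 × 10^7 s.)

Convert to SI: T₁ = 4.762 hours = 17143.2 s; a₁ = 40.56 Mm = 4.056e+07 m; T₂ = 1.266 years = 3.9955e+07 s.
Kepler's third law: (T₁/T₂)² = (a₁/a₂)³ ⇒ a₂ = a₁ · (T₂/T₁)^(2/3).
T₂/T₁ = 3.9955e+07 / 17143.2 = 2330.66.
a₂ = 4.056e+07 · (2330.66)^(2/3) m ≈ 7.13e+09 m = 7.13 Gm.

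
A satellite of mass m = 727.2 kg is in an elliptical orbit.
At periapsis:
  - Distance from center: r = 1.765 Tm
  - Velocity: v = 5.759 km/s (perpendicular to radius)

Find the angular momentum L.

Convert to SI: r = 1.765 Tm = 1.765e+12 m; v = 5.759 km/s = 5759 m/s.
Since v is perpendicular to r, L = m · v · r.
L = 727.2 · 5759 · 1.765e+12 kg·m²/s ≈ 7.392e+18 kg·m²/s.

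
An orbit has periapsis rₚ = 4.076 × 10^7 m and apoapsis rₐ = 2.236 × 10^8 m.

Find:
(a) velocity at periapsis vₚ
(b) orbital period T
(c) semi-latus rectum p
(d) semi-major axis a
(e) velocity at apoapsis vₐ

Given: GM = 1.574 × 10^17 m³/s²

(a) With a = (rₚ + rₐ)/2 = 1.3218e+08 m, vₚ = √(GM (2/rₚ − 1/a)) = √(1.574e+17 · (2/4.076e+07 − 1/1.3218e+08)) m/s ≈ 8.082e+04 m/s
(b) With a = (rₚ + rₐ)/2 = 1.3218e+08 m, T = 2π √(a³/GM) = 2π √((1.3218e+08)³/1.574e+17) s ≈ 2.407e+04 s
(c) From a = (rₚ + rₐ)/2 = 1.3218e+08 m and e = (rₐ − rₚ)/(rₐ + rₚ) = 0.691633, p = a(1 − e²) = 1.3218e+08 · (1 − (0.691633)²) ≈ 6.895e+07 m
(d) a = (rₚ + rₐ)/2 = (4.076e+07 + 2.236e+08)/2 ≈ 1.322e+08 m
(e) With a = (rₚ + rₐ)/2 = 1.3218e+08 m, vₐ = √(GM (2/rₐ − 1/a)) = √(1.574e+17 · (2/2.236e+08 − 1/1.3218e+08)) m/s ≈ 1.473e+04 m/s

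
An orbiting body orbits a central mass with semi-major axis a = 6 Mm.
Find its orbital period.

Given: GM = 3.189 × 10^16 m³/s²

Convert to SI: a = 6 Mm = 6e+06 m.
Kepler's third law: T = 2π √(a³ / GM).
Substituting a = 6e+06 m and GM = 3.189e+16 m³/s²:
T = 2π √((6e+06)³ / 3.189e+16) s
T ≈ 517.1 s = 8.618 minutes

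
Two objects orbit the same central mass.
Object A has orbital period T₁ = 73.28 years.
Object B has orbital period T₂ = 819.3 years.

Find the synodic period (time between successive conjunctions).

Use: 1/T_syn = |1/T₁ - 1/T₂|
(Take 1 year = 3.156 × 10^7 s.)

Convert to SI: T₁ = 73.28 years = 2.31272e+09 s; T₂ = 819.3 years = 2.58571e+10 s.
T_syn = |T₁ · T₂ / (T₁ − T₂)|.
T_syn = |2.31272e+09 · 2.58571e+10 / (2.31272e+09 − 2.58571e+10)| s ≈ 2.54e+09 s = 80.48 years.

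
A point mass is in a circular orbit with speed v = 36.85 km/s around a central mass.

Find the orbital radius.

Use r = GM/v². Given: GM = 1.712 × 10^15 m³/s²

Convert to SI: v = 36.85 km/s = 36850 m/s.
For a circular orbit, v² = GM / r, so r = GM / v².
r = 1.712e+15 / (36850)² m ≈ 1.261e+06 m = 1.261 Mm.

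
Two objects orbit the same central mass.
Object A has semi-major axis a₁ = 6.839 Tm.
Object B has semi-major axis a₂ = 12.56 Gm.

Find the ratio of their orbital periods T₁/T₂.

Convert to SI: a₁ = 6.839 Tm = 6.839e+12 m; a₂ = 12.56 Gm = 1.256e+10 m.
From Kepler's third law, (T₁/T₂)² = (a₁/a₂)³, so T₁/T₂ = (a₁/a₂)^(3/2).
a₁/a₂ = 6.839e+12 / 1.256e+10 = 544.506.
T₁/T₂ = (544.506)^(3/2) ≈ 1.271e+04.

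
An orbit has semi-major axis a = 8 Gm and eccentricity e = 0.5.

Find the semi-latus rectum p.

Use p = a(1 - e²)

Convert to SI: a = 8 Gm = 8e+09 m.
p = a (1 − e²).
p = 8e+09 · (1 − (0.5)²) = 8e+09 · 0.75 ≈ 6e+09 m = 6 Gm.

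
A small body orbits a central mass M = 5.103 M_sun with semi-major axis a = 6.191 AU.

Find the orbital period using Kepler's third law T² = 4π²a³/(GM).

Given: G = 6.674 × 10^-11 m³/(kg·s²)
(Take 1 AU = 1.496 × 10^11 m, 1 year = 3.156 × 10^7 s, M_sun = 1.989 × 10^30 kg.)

Convert to SI: a = 6.191 AU = 9.26174e+11 m; M = 5.103 M_sun = 1.01499e+31 kg.
GM = G · M = 6.674e-11 · 1.01499e+31 = 6.77402e+20 m³/s².
Kepler's third law: T = 2π √(a³ / GM).
Substituting a = 9.26174e+11 m and GM = 6.77402e+20 m³/s²:
T = 2π √((9.26174e+11)³ / 6.77402e+20) s
T ≈ 2.152e+08 s = 6.818 years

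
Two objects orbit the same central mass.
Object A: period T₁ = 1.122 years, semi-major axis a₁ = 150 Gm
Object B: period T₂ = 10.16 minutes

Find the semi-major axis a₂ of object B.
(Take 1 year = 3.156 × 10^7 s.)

Convert to SI: T₁ = 1.122 years = 3.54103e+07 s; a₁ = 150 Gm = 1.5e+11 m; T₂ = 10.16 minutes = 609.6 s.
Kepler's third law: (T₁/T₂)² = (a₁/a₂)³ ⇒ a₂ = a₁ · (T₂/T₁)^(2/3).
T₂/T₁ = 609.6 / 3.54103e+07 = 1.72153e-05.
a₂ = 1.5e+11 · (1.72153e-05)^(2/3) m ≈ 1e+08 m = 100 Mm.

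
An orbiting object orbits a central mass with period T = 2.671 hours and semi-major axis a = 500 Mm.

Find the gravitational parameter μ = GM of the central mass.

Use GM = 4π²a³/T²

Convert to SI: T = 2.671 hours = 9615.6 s; a = 500 Mm = 5e+08 m.
GM = 4π² · a³ / T².
GM = 4π² · (5e+08)³ / (9615.6)² m³/s² ≈ 5.337e+19 m³/s² = 5.337 × 10^19 m³/s².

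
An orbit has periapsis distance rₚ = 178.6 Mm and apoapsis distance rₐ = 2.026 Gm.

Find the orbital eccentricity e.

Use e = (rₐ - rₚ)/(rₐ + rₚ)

Convert to SI: rₚ = 178.6 Mm = 1.786e+08 m; rₐ = 2.026 Gm = 2.026e+09 m.
e = (rₐ − rₚ) / (rₐ + rₚ).
e = (2.026e+09 − 1.786e+08) / (2.026e+09 + 1.786e+08) = 1.8474e+09 / 2.2046e+09 ≈ 0.838.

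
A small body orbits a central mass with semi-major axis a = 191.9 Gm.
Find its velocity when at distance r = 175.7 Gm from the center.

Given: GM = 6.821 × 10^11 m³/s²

Convert to SI: a = 191.9 Gm = 1.919e+11 m; r = 175.7 Gm = 1.757e+11 m.
Vis-viva: v = √(GM · (2/r − 1/a)).
2/r − 1/a = 2/1.757e+11 − 1/1.919e+11 = 6.17199e-12 m⁻¹.
v = √(6.821e+11 · 6.17199e-12) m/s ≈ 2.052 m/s = 2.052 m/s.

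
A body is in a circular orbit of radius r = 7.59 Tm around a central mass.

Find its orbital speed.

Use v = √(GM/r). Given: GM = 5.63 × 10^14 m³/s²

Convert to SI: r = 7.59 Tm = 7.59e+12 m.
For a circular orbit, gravity supplies the centripetal force, so v = √(GM / r).
v = √(5.63e+14 / 7.59e+12) m/s ≈ 8.613 m/s = 8.613 m/s.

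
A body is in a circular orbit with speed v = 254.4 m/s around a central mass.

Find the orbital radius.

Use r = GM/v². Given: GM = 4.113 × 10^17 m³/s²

For a circular orbit, v² = GM / r, so r = GM / v².
r = 4.113e+17 / (254.4)² m ≈ 6.355e+12 m = 6.355 Tm.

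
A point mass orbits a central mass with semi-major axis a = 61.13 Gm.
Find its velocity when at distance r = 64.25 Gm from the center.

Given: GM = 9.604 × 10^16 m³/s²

Convert to SI: a = 61.13 Gm = 6.113e+10 m; r = 64.25 Gm = 6.425e+10 m.
Vis-viva: v = √(GM · (2/r − 1/a)).
2/r − 1/a = 2/6.425e+10 − 1/6.113e+10 = 1.47698e-11 m⁻¹.
v = √(9.604e+16 · 1.47698e-11) m/s ≈ 1191 m/s = 1.191 km/s.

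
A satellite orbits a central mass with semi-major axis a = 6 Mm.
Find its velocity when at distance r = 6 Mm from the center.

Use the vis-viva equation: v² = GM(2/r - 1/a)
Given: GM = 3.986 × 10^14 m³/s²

Convert to SI: a = 6 Mm = 6e+06 m; r = 6 Mm = 6e+06 m.
Vis-viva: v = √(GM · (2/r − 1/a)).
2/r − 1/a = 2/6e+06 − 1/6e+06 = 1.66667e-07 m⁻¹.
v = √(3.986e+14 · 1.66667e-07) m/s ≈ 8151 m/s = 8.151 km/s.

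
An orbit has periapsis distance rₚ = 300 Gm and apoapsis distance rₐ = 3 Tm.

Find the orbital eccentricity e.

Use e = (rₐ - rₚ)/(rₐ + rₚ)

Convert to SI: rₚ = 300 Gm = 3e+11 m; rₐ = 3 Tm = 3e+12 m.
e = (rₐ − rₚ) / (rₐ + rₚ).
e = (3e+12 − 3e+11) / (3e+12 + 3e+11) = 2.7e+12 / 3.3e+12 ≈ 0.8182.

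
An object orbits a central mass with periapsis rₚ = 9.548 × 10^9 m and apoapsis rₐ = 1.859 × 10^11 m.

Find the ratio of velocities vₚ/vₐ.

Conservation of angular momentum gives rₚvₚ = rₐvₐ, so vₚ/vₐ = rₐ/rₚ.
vₚ/vₐ = 1.859e+11 / 9.548e+09 ≈ 19.47.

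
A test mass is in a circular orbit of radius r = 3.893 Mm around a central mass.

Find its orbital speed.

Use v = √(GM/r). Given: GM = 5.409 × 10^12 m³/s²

Convert to SI: r = 3.893 Mm = 3.893e+06 m.
For a circular orbit, gravity supplies the centripetal force, so v = √(GM / r).
v = √(5.409e+12 / 3.893e+06) m/s ≈ 1179 m/s = 1.179 km/s.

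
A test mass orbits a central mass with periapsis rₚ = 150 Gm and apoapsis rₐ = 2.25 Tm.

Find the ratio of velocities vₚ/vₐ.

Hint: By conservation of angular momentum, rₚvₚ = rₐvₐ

Convert to SI: rₚ = 150 Gm = 1.5e+11 m; rₐ = 2.25 Tm = 2.25e+12 m.
Conservation of angular momentum gives rₚvₚ = rₐvₐ, so vₚ/vₐ = rₐ/rₚ.
vₚ/vₐ = 2.25e+12 / 1.5e+11 ≈ 15.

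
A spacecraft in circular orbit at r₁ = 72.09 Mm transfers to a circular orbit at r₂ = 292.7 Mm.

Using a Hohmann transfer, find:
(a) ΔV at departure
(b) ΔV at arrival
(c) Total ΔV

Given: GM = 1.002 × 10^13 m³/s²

Convert to SI: r₁ = 72.09 Mm = 7.209e+07 m; r₂ = 292.7 Mm = 2.927e+08 m.
Transfer semi-major axis: a_t = (r₁ + r₂)/2 = (7.209e+07 + 2.927e+08)/2 = 1.82395e+08 m.
Circular speeds: v₁ = √(GM/r₁) = 372.818 m/s, v₂ = √(GM/r₂) = 185.022 m/s.
Transfer speeds (vis-viva v² = GM(2/r − 1/a_t)): v₁ᵗ = 472.282 m/s, v₂ᵗ = 116.32 m/s.
(a) ΔV₁ = |v₁ᵗ − v₁| ≈ 99.46 m/s = 99.46 m/s.
(b) ΔV₂ = |v₂ − v₂ᵗ| ≈ 68.7 m/s = 68.7 m/s.
(c) ΔV_total = ΔV₁ + ΔV₂ ≈ 168.2 m/s = 168.2 m/s.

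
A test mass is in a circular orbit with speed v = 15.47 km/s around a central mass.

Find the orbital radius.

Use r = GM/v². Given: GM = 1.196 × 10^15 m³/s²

Convert to SI: v = 15.47 km/s = 15470 m/s.
For a circular orbit, v² = GM / r, so r = GM / v².
r = 1.196e+15 / (15470)² m ≈ 4.997e+06 m = 4.997 Mm.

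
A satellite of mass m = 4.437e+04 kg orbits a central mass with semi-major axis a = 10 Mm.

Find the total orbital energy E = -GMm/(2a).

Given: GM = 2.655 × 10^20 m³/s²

Convert to SI: a = 10 Mm = 1e+07 m.
E = −GMm / (2a).
E = −2.655e+20 · 4.437e+04 / (2 · 1e+07) J ≈ -5.89e+17 J = -589 PJ.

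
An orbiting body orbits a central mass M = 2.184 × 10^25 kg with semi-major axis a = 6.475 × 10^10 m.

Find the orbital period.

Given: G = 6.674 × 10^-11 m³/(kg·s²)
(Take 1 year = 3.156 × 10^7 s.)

GM = G · M = 6.674e-11 · 2.184e+25 = 1.4576e+15 m³/s².
Kepler's third law: T = 2π √(a³ / GM).
Substituting a = 6.475e+10 m and GM = 1.4576e+15 m³/s²:
T = 2π √((6.475e+10)³ / 1.4576e+15) s
T ≈ 2.712e+09 s = 85.92 years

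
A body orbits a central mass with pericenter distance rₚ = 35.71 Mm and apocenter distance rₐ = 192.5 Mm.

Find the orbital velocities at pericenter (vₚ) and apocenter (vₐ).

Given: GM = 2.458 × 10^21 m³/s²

Convert to SI: rₚ = 35.71 Mm = 3.571e+07 m; rₐ = 192.5 Mm = 1.925e+08 m.
Use the vis-viva equation v² = GM(2/r − 1/a) with a = (rₚ + rₐ)/2 = (3.571e+07 + 1.925e+08)/2 = 1.14105e+08 m.
vₚ = √(GM · (2/rₚ − 1/a)) = √(2.458e+21 · (2/3.571e+07 − 1/1.14105e+08)) m/s ≈ 1.078e+07 m/s = 1.078e+04 km/s.
vₐ = √(GM · (2/rₐ − 1/a)) = √(2.458e+21 · (2/1.925e+08 − 1/1.14105e+08)) m/s ≈ 1.999e+06 m/s = 1999 km/s.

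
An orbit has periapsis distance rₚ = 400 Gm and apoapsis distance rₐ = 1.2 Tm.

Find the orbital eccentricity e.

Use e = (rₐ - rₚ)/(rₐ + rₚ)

Convert to SI: rₚ = 400 Gm = 4e+11 m; rₐ = 1.2 Tm = 1.2e+12 m.
e = (rₐ − rₚ) / (rₐ + rₚ).
e = (1.2e+12 − 4e+11) / (1.2e+12 + 4e+11) = 8e+11 / 1.6e+12 ≈ 0.5.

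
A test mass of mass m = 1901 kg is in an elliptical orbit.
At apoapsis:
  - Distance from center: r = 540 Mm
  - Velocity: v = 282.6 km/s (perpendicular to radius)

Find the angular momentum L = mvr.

Convert to SI: r = 540 Mm = 5.4e+08 m; v = 282.6 km/s = 282600 m/s.
Since v is perpendicular to r, L = m · v · r.
L = 1901 · 282600 · 5.4e+08 kg·m²/s ≈ 2.901e+17 kg·m²/s.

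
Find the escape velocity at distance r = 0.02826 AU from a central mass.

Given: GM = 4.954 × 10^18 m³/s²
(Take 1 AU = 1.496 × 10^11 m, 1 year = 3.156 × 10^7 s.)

Convert to SI: r = 0.02826 AU = 4.2277e+09 m.
Escape velocity comes from setting total energy to zero: ½v² − GM/r = 0 ⇒ v_esc = √(2GM / r).
v_esc = √(2 · 4.954e+18 / 4.2277e+09) m/s ≈ 4.841e+04 m/s = 10.21 AU/year.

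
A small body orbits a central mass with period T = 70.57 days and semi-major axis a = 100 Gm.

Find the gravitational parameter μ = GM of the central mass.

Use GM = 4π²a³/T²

Convert to SI: T = 70.57 days = 6.09725e+06 s; a = 100 Gm = 1e+11 m.
GM = 4π² · a³ / T².
GM = 4π² · (1e+11)³ / (6.09725e+06)² m³/s² ≈ 1.062e+21 m³/s² = 1.062 × 10^21 m³/s².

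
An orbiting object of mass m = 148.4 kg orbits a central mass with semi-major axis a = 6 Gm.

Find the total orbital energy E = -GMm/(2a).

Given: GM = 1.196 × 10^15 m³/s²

Convert to SI: a = 6 Gm = 6e+09 m.
E = −GMm / (2a).
E = −1.196e+15 · 148.4 / (2 · 6e+09) J ≈ -1.479e+07 J = -14.79 MJ.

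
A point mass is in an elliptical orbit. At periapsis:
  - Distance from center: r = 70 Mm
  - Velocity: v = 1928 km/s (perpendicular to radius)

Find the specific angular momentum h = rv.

Convert to SI: r = 70 Mm = 7e+07 m; v = 1928 km/s = 1.928e+06 m/s.
With v perpendicular to r, h = r · v.
h = 7e+07 · 1.928e+06 m²/s ≈ 1.35e+14 m²/s.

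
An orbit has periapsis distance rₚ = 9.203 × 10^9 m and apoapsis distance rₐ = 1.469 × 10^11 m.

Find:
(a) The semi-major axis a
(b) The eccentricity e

(a) a = (rₚ + rₐ) / 2 = (9.203e+09 + 1.469e+11) / 2 ≈ 7.805e+10 m = 7.805 × 10^10 m.
(b) e = (rₐ − rₚ) / (rₐ + rₚ) = (1.469e+11 − 9.203e+09) / (1.469e+11 + 9.203e+09) ≈ 0.8821.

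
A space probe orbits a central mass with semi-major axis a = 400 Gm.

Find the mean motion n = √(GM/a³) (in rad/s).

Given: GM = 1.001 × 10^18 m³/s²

Convert to SI: a = 400 Gm = 4e+11 m.
n = √(GM / a³).
n = √(1.001e+18 / (4e+11)³) rad/s ≈ 3.955e-09 rad/s.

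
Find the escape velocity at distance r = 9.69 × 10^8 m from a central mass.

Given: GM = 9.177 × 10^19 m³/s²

Escape velocity comes from setting total energy to zero: ½v² − GM/r = 0 ⇒ v_esc = √(2GM / r).
v_esc = √(2 · 9.177e+19 / 9.69e+08) m/s ≈ 4.352e+05 m/s = 435.2 km/s.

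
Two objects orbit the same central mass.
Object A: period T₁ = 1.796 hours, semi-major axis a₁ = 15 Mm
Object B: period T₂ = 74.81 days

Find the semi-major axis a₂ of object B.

Convert to SI: T₁ = 1.796 hours = 6465.6 s; a₁ = 15 Mm = 1.5e+07 m; T₂ = 74.81 days = 6.46358e+06 s.
Kepler's third law: (T₁/T₂)² = (a₁/a₂)³ ⇒ a₂ = a₁ · (T₂/T₁)^(2/3).
T₂/T₁ = 6.46358e+06 / 6465.6 = 999.688.
a₂ = 1.5e+07 · (999.688)^(2/3) m ≈ 1.5e+09 m = 1.5 Gm.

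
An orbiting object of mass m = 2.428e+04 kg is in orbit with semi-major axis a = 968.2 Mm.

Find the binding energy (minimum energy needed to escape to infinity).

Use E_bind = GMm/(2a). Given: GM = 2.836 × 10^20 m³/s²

Convert to SI: a = 968.2 Mm = 9.682e+08 m.
Total orbital energy is E = −GMm/(2a); binding energy is E_bind = −E = GMm/(2a).
E_bind = 2.836e+20 · 2.428e+04 / (2 · 9.682e+08) J ≈ 3.556e+15 J = 3.556 PJ.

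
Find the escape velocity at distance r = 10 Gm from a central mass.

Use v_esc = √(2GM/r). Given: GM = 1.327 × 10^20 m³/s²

Convert to SI: r = 10 Gm = 1e+10 m.
Escape velocity comes from setting total energy to zero: ½v² − GM/r = 0 ⇒ v_esc = √(2GM / r).
v_esc = √(2 · 1.327e+20 / 1e+10) m/s ≈ 1.629e+05 m/s = 162.9 km/s.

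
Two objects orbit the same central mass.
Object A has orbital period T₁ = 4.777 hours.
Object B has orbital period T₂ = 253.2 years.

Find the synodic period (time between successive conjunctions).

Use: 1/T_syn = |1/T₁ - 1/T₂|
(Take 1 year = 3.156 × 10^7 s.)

Convert to SI: T₁ = 4.777 hours = 17197.2 s; T₂ = 253.2 years = 7.99099e+09 s.
T_syn = |T₁ · T₂ / (T₁ − T₂)|.
T_syn = |17197.2 · 7.99099e+09 / (17197.2 − 7.99099e+09)| s ≈ 1.72e+04 s = 4.777 hours.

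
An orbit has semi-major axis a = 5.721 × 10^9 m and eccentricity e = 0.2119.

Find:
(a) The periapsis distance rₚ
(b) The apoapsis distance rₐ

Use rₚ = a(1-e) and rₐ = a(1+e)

(a) rₚ = a(1 − e) = 5.721e+09 · (1 − 0.2119) = 5.721e+09 · 0.7881 ≈ 4.509e+09 m = 4.509 × 10^9 m.
(b) rₐ = a(1 + e) = 5.721e+09 · (1 + 0.2119) = 5.721e+09 · 1.2119 ≈ 6.933e+09 m = 6.933 × 10^9 m.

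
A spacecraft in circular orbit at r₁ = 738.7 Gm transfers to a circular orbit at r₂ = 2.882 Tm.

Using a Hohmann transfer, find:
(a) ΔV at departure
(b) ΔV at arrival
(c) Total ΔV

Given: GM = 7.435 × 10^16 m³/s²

Convert to SI: r₁ = 738.7 Gm = 7.387e+11 m; r₂ = 2.882 Tm = 2.882e+12 m.
Transfer semi-major axis: a_t = (r₁ + r₂)/2 = (7.387e+11 + 2.882e+12)/2 = 1.81035e+12 m.
Circular speeds: v₁ = √(GM/r₁) = 317.254 m/s, v₂ = √(GM/r₂) = 160.618 m/s.
Transfer speeds (vis-viva v² = GM(2/r − 1/a_t)): v₁ᵗ = 400.288 m/s, v₂ᵗ = 102.6 m/s.
(a) ΔV₁ = |v₁ᵗ − v₁| ≈ 83.03 m/s = 83.03 m/s.
(b) ΔV₂ = |v₂ − v₂ᵗ| ≈ 58.02 m/s = 58.02 m/s.
(c) ΔV_total = ΔV₁ + ΔV₂ ≈ 141.1 m/s = 141.1 m/s.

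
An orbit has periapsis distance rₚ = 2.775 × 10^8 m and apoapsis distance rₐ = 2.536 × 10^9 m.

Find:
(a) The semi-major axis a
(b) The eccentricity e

(a) a = (rₚ + rₐ) / 2 = (2.775e+08 + 2.536e+09) / 2 ≈ 1.407e+09 m = 1.407 × 10^9 m.
(b) e = (rₐ − rₚ) / (rₐ + rₚ) = (2.536e+09 − 2.775e+08) / (2.536e+09 + 2.775e+08) ≈ 0.8027.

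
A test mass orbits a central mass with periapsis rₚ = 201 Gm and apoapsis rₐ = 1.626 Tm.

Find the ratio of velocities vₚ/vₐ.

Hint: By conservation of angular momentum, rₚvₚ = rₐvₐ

Convert to SI: rₚ = 201 Gm = 2.01e+11 m; rₐ = 1.626 Tm = 1.626e+12 m.
Conservation of angular momentum gives rₚvₚ = rₐvₐ, so vₚ/vₐ = rₐ/rₚ.
vₚ/vₐ = 1.626e+12 / 2.01e+11 ≈ 8.09.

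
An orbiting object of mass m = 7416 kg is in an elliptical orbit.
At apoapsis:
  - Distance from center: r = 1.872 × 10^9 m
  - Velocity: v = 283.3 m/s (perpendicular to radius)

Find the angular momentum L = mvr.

Since v is perpendicular to r, L = m · v · r.
L = 7416 · 283.3 · 1.872e+09 kg·m²/s ≈ 3.933e+15 kg·m²/s.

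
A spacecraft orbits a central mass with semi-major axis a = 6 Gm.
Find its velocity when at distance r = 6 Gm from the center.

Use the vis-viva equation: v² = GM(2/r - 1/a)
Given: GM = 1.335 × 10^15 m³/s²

Convert to SI: a = 6 Gm = 6e+09 m; r = 6 Gm = 6e+09 m.
Vis-viva: v = √(GM · (2/r − 1/a)).
2/r − 1/a = 2/6e+09 − 1/6e+09 = 1.66667e-10 m⁻¹.
v = √(1.335e+15 · 1.66667e-10) m/s ≈ 471.7 m/s = 471.7 m/s.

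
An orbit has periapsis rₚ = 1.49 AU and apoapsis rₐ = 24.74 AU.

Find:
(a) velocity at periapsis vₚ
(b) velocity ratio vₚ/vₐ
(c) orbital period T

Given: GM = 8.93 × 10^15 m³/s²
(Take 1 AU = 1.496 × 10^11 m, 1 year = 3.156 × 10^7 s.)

Convert to SI: rₚ = 1.49 AU = 2.22904e+11 m; rₐ = 24.74 AU = 3.7011e+12 m.
(a) With a = (rₚ + rₐ)/2 = 1.962e+12 m, vₚ = √(GM (2/rₚ − 1/a)) = √(8.93e+15 · (2/2.22904e+11 − 1/1.962e+12)) m/s ≈ 274.9 m/s
(b) Conservation of angular momentum (rₚvₚ = rₐvₐ) gives vₚ/vₐ = rₐ/rₚ = 3.7011e+12/2.22904e+11 ≈ 16.6
(c) With a = (rₚ + rₐ)/2 = 1.962e+12 m, T = 2π √(a³/GM) = 2π √((1.962e+12)³/8.93e+15) s ≈ 1.827e+11 s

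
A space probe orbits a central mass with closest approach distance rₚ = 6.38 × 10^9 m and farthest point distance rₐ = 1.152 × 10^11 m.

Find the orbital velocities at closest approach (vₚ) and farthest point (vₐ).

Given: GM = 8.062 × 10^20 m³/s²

Use the vis-viva equation v² = GM(2/r − 1/a) with a = (rₚ + rₐ)/2 = (6.38e+09 + 1.152e+11)/2 = 6.079e+10 m.
vₚ = √(GM · (2/rₚ − 1/a)) = √(8.062e+20 · (2/6.38e+09 − 1/6.079e+10)) m/s ≈ 4.894e+05 m/s = 489.4 km/s.
vₐ = √(GM · (2/rₐ − 1/a)) = √(8.062e+20 · (2/1.152e+11 − 1/6.079e+10)) m/s ≈ 2.71e+04 m/s = 27.1 km/s.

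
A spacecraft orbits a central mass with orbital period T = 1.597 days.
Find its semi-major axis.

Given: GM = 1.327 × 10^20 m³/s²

Convert to SI: T = 1.597 days = 137981 s.
Invert Kepler's third law: a = (GM · T² / (4π²))^(1/3).
Substituting T = 137981 s and GM = 1.327e+20 m³/s²:
a = (1.327e+20 · (137981)² / (4π²))^(1/3) m
a ≈ 4e+09 m = 4 Gm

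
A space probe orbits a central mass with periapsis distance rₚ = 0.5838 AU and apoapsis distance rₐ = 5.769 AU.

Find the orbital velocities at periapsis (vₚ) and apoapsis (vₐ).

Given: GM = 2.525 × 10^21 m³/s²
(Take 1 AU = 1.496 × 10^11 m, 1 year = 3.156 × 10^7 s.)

Convert to SI: rₚ = 0.5838 AU = 8.73365e+10 m; rₐ = 5.769 AU = 8.63042e+11 m.
Use the vis-viva equation v² = GM(2/r − 1/a) with a = (rₚ + rₐ)/2 = (8.73365e+10 + 8.63042e+11)/2 = 4.75189e+11 m.
vₚ = √(GM · (2/rₚ − 1/a)) = √(2.525e+21 · (2/8.73365e+10 − 1/4.75189e+11)) m/s ≈ 2.291e+05 m/s = 48.34 AU/year.
vₐ = √(GM · (2/rₐ − 1/a)) = √(2.525e+21 · (2/8.63042e+11 − 1/4.75189e+11)) m/s ≈ 2.319e+04 m/s = 4.892 AU/year.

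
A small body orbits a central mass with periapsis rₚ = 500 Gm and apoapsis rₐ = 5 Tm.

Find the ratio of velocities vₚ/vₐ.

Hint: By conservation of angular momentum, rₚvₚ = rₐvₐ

Convert to SI: rₚ = 500 Gm = 5e+11 m; rₐ = 5 Tm = 5e+12 m.
Conservation of angular momentum gives rₚvₚ = rₐvₐ, so vₚ/vₐ = rₐ/rₚ.
vₚ/vₐ = 5e+12 / 5e+11 ≈ 10.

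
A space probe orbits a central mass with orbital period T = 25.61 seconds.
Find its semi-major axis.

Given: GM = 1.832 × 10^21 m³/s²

Invert Kepler's third law: a = (GM · T² / (4π²))^(1/3).
Substituting T = 25.61 s and GM = 1.832e+21 m³/s²:
a = (1.832e+21 · (25.61)² / (4π²))^(1/3) m
a ≈ 3.122e+07 m = 3.122 × 10^7 m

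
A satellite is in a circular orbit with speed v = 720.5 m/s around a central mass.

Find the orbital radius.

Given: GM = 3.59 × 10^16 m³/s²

For a circular orbit, v² = GM / r, so r = GM / v².
r = 3.59e+16 / (720.5)² m ≈ 6.916e+10 m = 69.16 Gm.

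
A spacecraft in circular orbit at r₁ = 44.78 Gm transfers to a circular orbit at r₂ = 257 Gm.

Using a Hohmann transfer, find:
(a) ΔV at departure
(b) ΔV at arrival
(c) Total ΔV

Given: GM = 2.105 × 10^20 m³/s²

Convert to SI: r₁ = 44.78 Gm = 4.478e+10 m; r₂ = 257 Gm = 2.57e+11 m.
Transfer semi-major axis: a_t = (r₁ + r₂)/2 = (4.478e+10 + 2.57e+11)/2 = 1.5089e+11 m.
Circular speeds: v₁ = √(GM/r₁) = 68562.1 m/s, v₂ = √(GM/r₂) = 28619.3 m/s.
Transfer speeds (vis-viva v² = GM(2/r − 1/a_t)): v₁ᵗ = 89478.8 m/s, v₂ᵗ = 15590.9 m/s.
(a) ΔV₁ = |v₁ᵗ − v₁| ≈ 2.092e+04 m/s = 20.92 km/s.
(b) ΔV₂ = |v₂ − v₂ᵗ| ≈ 1.303e+04 m/s = 13.03 km/s.
(c) ΔV_total = ΔV₁ + ΔV₂ ≈ 3.395e+04 m/s = 33.95 km/s.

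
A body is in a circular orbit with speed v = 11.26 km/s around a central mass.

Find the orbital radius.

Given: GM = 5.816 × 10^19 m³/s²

Convert to SI: v = 11.26 km/s = 11260 m/s.
For a circular orbit, v² = GM / r, so r = GM / v².
r = 5.816e+19 / (11260)² m ≈ 4.587e+11 m = 458.7 Gm.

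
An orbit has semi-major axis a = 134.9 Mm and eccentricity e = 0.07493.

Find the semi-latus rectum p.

Convert to SI: a = 134.9 Mm = 1.349e+08 m.
p = a (1 − e²).
p = 1.349e+08 · (1 − (0.07493)²) = 1.349e+08 · 0.994385 ≈ 1.341e+08 m = 134.1 Mm.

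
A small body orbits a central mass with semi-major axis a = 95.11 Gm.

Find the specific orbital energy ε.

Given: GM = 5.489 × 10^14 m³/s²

Convert to SI: a = 95.11 Gm = 9.511e+10 m.
ε = −GM / (2a).
ε = −5.489e+14 / (2 · 9.511e+10) J/kg ≈ -2886 J/kg = -2.886 kJ/kg.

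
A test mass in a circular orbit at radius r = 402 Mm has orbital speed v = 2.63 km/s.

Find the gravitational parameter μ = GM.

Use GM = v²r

Convert to SI: r = 402 Mm = 4.02e+08 m; v = 2.63 km/s = 2630 m/s.
For a circular orbit v² = GM/r, so GM = v² · r.
GM = (2630)² · 4.02e+08 m³/s² ≈ 2.781e+15 m³/s² = 2.781 × 10^15 m³/s².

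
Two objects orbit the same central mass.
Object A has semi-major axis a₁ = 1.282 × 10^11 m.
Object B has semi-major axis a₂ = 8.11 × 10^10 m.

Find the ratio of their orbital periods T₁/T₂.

From Kepler's third law, (T₁/T₂)² = (a₁/a₂)³, so T₁/T₂ = (a₁/a₂)^(3/2).
a₁/a₂ = 1.282e+11 / 8.11e+10 = 1.58076.
T₁/T₂ = (1.58076)^(3/2) ≈ 1.987.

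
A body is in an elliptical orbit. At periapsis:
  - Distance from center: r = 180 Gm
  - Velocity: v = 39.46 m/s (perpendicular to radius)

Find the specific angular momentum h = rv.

Convert to SI: r = 180 Gm = 1.8e+11 m.
With v perpendicular to r, h = r · v.
h = 1.8e+11 · 39.46 m²/s ≈ 7.103e+12 m²/s.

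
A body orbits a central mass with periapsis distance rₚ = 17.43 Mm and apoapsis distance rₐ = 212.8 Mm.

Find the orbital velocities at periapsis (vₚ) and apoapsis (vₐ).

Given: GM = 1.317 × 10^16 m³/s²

Convert to SI: rₚ = 17.43 Mm = 1.743e+07 m; rₐ = 212.8 Mm = 2.128e+08 m.
Use the vis-viva equation v² = GM(2/r − 1/a) with a = (rₚ + rₐ)/2 = (1.743e+07 + 2.128e+08)/2 = 1.15115e+08 m.
vₚ = √(GM · (2/rₚ − 1/a)) = √(1.317e+16 · (2/1.743e+07 − 1/1.15115e+08)) m/s ≈ 3.737e+04 m/s = 37.37 km/s.
vₐ = √(GM · (2/rₐ − 1/a)) = √(1.317e+16 · (2/2.128e+08 − 1/1.15115e+08)) m/s ≈ 3061 m/s = 3.061 km/s.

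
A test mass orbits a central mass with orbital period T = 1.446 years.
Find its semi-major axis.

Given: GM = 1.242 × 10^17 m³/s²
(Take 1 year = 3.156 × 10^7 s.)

Convert to SI: T = 1.446 years = 4.56358e+07 s.
Invert Kepler's third law: a = (GM · T² / (4π²))^(1/3).
Substituting T = 4.56358e+07 s and GM = 1.242e+17 m³/s²:
a = (1.242e+17 · (4.56358e+07)² / (4π²))^(1/3) m
a ≈ 1.871e+10 m = 1.871 × 10^10 m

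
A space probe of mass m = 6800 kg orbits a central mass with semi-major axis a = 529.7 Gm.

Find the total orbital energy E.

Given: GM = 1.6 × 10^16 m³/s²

Convert to SI: a = 529.7 Gm = 5.297e+11 m.
E = −GMm / (2a).
E = −1.6e+16 · 6800 / (2 · 5.297e+11) J ≈ -1.027e+08 J = -102.7 MJ.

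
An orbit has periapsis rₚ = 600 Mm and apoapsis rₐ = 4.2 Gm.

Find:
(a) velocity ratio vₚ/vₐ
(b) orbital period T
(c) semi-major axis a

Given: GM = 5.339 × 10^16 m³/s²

Convert to SI: rₚ = 600 Mm = 6e+08 m; rₐ = 4.2 Gm = 4.2e+09 m.
(a) Conservation of angular momentum (rₚvₚ = rₐvₐ) gives vₚ/vₐ = rₐ/rₚ = 4.2e+09/6e+08 ≈ 7
(b) With a = (rₚ + rₐ)/2 = 2.4e+09 m, T = 2π √(a³/GM) = 2π √((2.4e+09)³/5.339e+16) s ≈ 3.197e+06 s
(c) a = (rₚ + rₐ)/2 = (6e+08 + 4.2e+09)/2 ≈ 2.4e+09 m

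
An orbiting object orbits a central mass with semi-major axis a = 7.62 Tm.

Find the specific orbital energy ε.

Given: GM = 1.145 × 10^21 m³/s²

Convert to SI: a = 7.62 Tm = 7.62e+12 m.
ε = −GM / (2a).
ε = −1.145e+21 / (2 · 7.62e+12) J/kg ≈ -7.513e+07 J/kg = -75.13 MJ/kg.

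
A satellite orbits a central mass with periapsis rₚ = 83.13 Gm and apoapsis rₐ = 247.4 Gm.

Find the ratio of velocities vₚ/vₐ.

Convert to SI: rₚ = 83.13 Gm = 8.313e+10 m; rₐ = 247.4 Gm = 2.474e+11 m.
Conservation of angular momentum gives rₚvₚ = rₐvₐ, so vₚ/vₐ = rₐ/rₚ.
vₚ/vₐ = 2.474e+11 / 8.313e+10 ≈ 2.976.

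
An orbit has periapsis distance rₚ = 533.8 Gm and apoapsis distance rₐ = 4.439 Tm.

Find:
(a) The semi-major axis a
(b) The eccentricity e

Convert to SI: rₚ = 533.8 Gm = 5.338e+11 m; rₐ = 4.439 Tm = 4.439e+12 m.
(a) a = (rₚ + rₐ) / 2 = (5.338e+11 + 4.439e+12) / 2 ≈ 2.486e+12 m = 2.486 Tm.
(b) e = (rₐ − rₚ) / (rₐ + rₚ) = (4.439e+12 − 5.338e+11) / (4.439e+12 + 5.338e+11) ≈ 0.7853.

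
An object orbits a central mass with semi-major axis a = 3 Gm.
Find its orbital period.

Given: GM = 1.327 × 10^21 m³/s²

Convert to SI: a = 3 Gm = 3e+09 m.
Kepler's third law: T = 2π √(a³ / GM).
Substituting a = 3e+09 m and GM = 1.327e+21 m³/s²:
T = 2π √((3e+09)³ / 1.327e+21) s
T ≈ 2.834e+04 s = 7.873 hours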